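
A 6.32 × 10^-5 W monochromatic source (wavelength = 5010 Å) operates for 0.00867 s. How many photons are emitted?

1.38 × 10^12 photons

Total energy: E_total = P·t = 6.32 × 10^-5 × 0.00867 = 5.479 × 10^-7 J.
Per-photon energy: E = 3.965 × 10^-19 J.
N = E_total / E_photon = 1.38 × 10^12.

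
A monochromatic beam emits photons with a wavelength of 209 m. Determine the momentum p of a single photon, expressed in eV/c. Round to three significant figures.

5.93e-9 eV/c

The photon relation is p = h/λ, giving p = 3.170e-36 kg·m/s.
Converting to eV/c: p = 5.932e-9 eV/c ≈ 5.93e-9 eV/c.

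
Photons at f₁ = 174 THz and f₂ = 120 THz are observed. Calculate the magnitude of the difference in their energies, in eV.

Using E = hf: E₁ = 1.153 × 10^-19 J, E₂ = 7.951 × 10^-20 J.
|ΔE| = |1.153 × 10^-19 − 7.951 × 10^-20| = 3.58 × 10^-20 J = 0.223 eV.

0.223 eV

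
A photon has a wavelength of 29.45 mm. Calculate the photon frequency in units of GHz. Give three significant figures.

Use c = 2.99792458 × 10^8 m/s.
Convert to SI: λ = 29.45 mm = 0.02945 m.
For a photon f = c/λ, so f = 1.018 × 10^10 Hz.
Converting to GHz: f = 10.18 GHz ≈ 10.2 GHz.

10.2 GHz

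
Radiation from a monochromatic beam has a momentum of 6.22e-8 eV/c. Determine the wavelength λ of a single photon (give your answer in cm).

In SI units: p = 6.22e-8 eV/c = 3.3241e-35 kg·m/s.
The photon relation is λ = h/p, giving λ = 19.93 m.
Converting to cm: λ = 1993 cm ≈ 1990 cm.

1990 cm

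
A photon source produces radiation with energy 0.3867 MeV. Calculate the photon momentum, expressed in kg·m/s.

Take c = 2.99792458e8 m/s, 1 eV = 1.602176634e-19 J.
Convert to SI: E = 0.3867 MeV = 6.1956e-14 J.
Since p = E/c for a photon, p = 2.067e-22 kg·m/s.
So p ≈ 2.07e-22 kg·m/s.

2.07e-22 kg·m/s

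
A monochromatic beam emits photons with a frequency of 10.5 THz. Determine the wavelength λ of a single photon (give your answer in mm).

0.0286 mm

(c = 2.99792458e8 m/s.)
First convert: f = 10.5 THz = 1.05e13 Hz.
For a photon λ = c/f, so λ = 2.855e-5 m.
Converting to mm: λ = 0.02855 mm ≈ 0.0286 mm.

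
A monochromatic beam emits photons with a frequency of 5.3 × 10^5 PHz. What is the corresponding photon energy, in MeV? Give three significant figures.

Take h = 6.62607015 × 10^-34 J·s, 1 eV = 1.602176634 × 10^-19 J.
In SI units: f = 5.3 × 10^5 PHz = 5.3 × 10^20 Hz.
The photon relation is E = hf, giving E = 3.512 × 10^-13 J.
Converting to MeV: E = 2.192 MeV ≈ 2.19 MeV.

2.19 MeV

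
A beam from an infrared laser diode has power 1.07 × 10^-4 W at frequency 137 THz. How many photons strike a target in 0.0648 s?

7.64 × 10^13 photons

Total energy: E_total = P·t = 1.07 × 10^-4 × 0.0648 = 6.934 × 10^-6 J.
Per-photon energy: E = 9.078 × 10^-20 J.
N = E_total / E_photon = 7.64 × 10^13.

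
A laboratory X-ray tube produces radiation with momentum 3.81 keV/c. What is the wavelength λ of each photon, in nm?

0.325 nm

Take h = 6.62607015e-34 J·s, c = 2.99792458e8 m/s, 1 eV = 1.602176634e-19 J.
First convert: p = 3.81 keV/c = 2.0362e-24 kg·m/s.
Since λ = h/p for a photon, λ = 3.254e-10 m.
Converting to nm: λ = 0.3254 nm ≈ 0.325 nm.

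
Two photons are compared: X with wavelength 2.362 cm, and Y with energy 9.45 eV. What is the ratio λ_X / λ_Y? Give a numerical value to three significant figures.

1.80 × 10^5

λ_X = 0.02362 m (from wavelength = 2.362 cm, via λ given directly).
λ_Y = 1.312 × 10^-7 m (from energy = 9.45 eV, via λ = hc/E).
Ratio = 0.02362 / 1.312 × 10^-7 = 1.80 × 10^5.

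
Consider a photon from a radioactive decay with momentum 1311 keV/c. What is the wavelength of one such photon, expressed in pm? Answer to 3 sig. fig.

(h = 6.62607015·10^-34 J·s, c = 2.99792458·10^8 m/s, 1 eV = 1.602176634·10^-19 J.)
Convert to SI: p = 1311 keV/c = 7.0064·10^-22 kg·m/s.
Since λ = h/p for a photon, λ = 9.457·10^-13 m.
Converting to pm: λ = 0.9457 pm ≈ 0.946 pm.

0.946 pm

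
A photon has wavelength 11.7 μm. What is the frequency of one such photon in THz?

First convert: λ = 11.7 μm = 1.17 × 10^-5 m.
The photon relation is f = c/λ, giving f = 2.562 × 10^13 Hz.
Converting to THz: f = 25.62 THz ≈ 25.6 THz.

25.6 THz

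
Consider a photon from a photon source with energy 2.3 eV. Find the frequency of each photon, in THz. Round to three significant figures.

(h = 6.62607015e-34 J·s, 1 eV = 1.602176634e-19 J.)
First convert: E = 2.3 eV = 3.6850e-19 J.
Since f = E/h for a photon, f = 5.561e14 Hz.
Converting to THz: f = 556.1 THz ≈ 556 THz.

556 THz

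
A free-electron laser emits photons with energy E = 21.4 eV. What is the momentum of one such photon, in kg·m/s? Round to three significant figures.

First convert: E = 21.4 eV = 3.4287e-18 J.
Since p = E/c for a photon, p = 1.144e-26 kg·m/s.
So p ≈ 1.14e-26 kg·m/s.

1.14e-26 kg·m/s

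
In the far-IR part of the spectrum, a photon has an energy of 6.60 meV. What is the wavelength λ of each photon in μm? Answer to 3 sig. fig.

188 μm

(h = 6.62607015e-34 J·s, c = 2.99792458e8 m/s, 1 eV = 1.602176634e-19 J.)
In SI units: E = 6.60 meV = 1.0574e-21 J.
For a photon λ = hc/E, so λ = 1.879e-4 m.
Converting to μm: λ = 187.9 μm ≈ 188 μm.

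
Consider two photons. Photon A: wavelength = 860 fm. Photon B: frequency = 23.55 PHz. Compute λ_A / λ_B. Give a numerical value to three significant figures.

λ_A = 8.600e-13 m (from wavelength = 860 fm, via λ given directly).
λ_B = 1.273e-8 m (from frequency = 23.55 PHz, via λ = c/f).
Ratio = 8.600e-13 / 1.273e-8 = 6.76e-5.

6.76e-5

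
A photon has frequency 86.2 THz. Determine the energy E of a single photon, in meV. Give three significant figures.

356 meV

Take h = 6.62607015 × 10^-34 J·s, 1 eV = 1.602176634 × 10^-19 J.
Convert to SI: f = 86.2 THz = 8.62 × 10^13 Hz.
For a photon E = hf, so E = 5.712 × 10^-20 J.
Converting to meV: E = 356.5 meV ≈ 356 meV.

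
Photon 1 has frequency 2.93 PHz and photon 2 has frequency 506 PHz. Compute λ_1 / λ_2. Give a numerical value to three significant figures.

λ_1 = 1.023e-7 m (from frequency = 2.93 PHz, via λ = c/f).
λ_2 = 5.925e-10 m (from frequency = 506 PHz, via λ = c/f).
Ratio = 1.023e-7 / 5.925e-10 = 173.

173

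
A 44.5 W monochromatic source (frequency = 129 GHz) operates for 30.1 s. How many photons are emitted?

Total energy: E_total = P·t = 44.5 × 30.1 = 1339 J.
Per-photon energy: E = 8.548·10^-23 J.
N = E_total / E_photon = 1.57·10^25.

1.57·10^25 photons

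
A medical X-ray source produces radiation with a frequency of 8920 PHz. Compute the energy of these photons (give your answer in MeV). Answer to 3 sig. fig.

(h = 6.62607015 × 10^-34 J·s, 1 eV = 1.602176634 × 10^-19 J.)
First convert: f = 8920 PHz = 8.92 × 10^18 Hz.
Since E = hf for a photon, E = 5.910 × 10^-15 J.
Converting to MeV: E = 0.03689 MeV ≈ 0.0369 MeV.

0.0369 MeV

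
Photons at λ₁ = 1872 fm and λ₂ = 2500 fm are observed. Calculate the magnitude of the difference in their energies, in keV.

Using E = hc/λ: E₁ = 1.0611·10^-13 J, E₂ = 7.9458·10^-14 J.
|ΔE| = |1.0611·10^-13 − 7.9458·10^-14| = 2.67·10^-14 J = 166 keV.

166 keV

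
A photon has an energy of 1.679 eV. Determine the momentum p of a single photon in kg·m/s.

8.97 × 10^-28 kg·m/s

Use c = 2.99792458 × 10^8 m/s, 1 eV = 1.602176634 × 10^-19 J.
In SI units: E = 1.679 eV = 2.6901 × 10^-19 J.
Apply p = E/c: p = 8.973 × 10^-28 kg·m/s.
So p ≈ 8.97 × 10^-28 kg·m/s.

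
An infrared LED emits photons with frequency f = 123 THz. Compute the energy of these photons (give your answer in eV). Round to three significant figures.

0.509 eV

First convert: f = 123 THz = 1.23e14 Hz.
Since E = hf for a photon, E = 8.150e-20 J.
Converting to eV: E = 0.5087 eV ≈ 0.509 eV.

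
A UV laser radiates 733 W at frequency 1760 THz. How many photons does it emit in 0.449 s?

Total energy: E_total = P·t = 733 × 0.449 = 329.1 J.
Per-photon energy: E = 1.166e-18 J.
N = E_total / E_photon = 2.82e20.

2.82e20 photons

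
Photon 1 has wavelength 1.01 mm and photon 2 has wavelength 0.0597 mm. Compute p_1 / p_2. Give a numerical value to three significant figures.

0.0591

p_1 = 6.560·10^-31 kg·m/s (from wavelength = 1.01 mm, via p = h/λ).
p_2 = 1.110·10^-29 kg·m/s (from wavelength = 0.0597 mm, via p = h/λ).
Ratio = 6.560·10^-31 / 1.110·10^-29 = 0.0591.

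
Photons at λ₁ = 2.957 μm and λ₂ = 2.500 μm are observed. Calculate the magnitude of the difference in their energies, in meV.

76.6 meV

Using E = hc/λ: E₁ = 6.7178e-20 J, E₂ = 7.9458e-20 J.
|ΔE| = |6.7178e-20 − 7.9458e-20| = 1.23e-20 J = 76.6 meV.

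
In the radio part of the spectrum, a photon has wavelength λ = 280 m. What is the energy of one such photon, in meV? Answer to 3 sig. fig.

For a photon E = hc/λ, so E = 7.094 × 10^-28 J.
Converting to meV: E = 4.428 × 10^-6 meV ≈ 4.43 × 10^-6 meV.

4.43 × 10^-6 meV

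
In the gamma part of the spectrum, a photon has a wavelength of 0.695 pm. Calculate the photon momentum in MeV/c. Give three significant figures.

1.78 MeV/c

In SI units: λ = 0.695 pm = 6.95 × 10^-13 m.
The photon relation is p = h/λ, giving p = 9.534 × 10^-22 kg·m/s.
Converting to MeV/c: p = 1.784 MeV/c ≈ 1.78 MeV/c.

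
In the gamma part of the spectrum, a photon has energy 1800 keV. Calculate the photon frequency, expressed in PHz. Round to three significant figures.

First convert: E = 1800 keV = 2.8839 × 10^-13 J.
Apply f = E/h: f = 4.352 × 10^20 Hz.
Converting to PHz: f = 435200 PHz ≈ 4.35 × 10^5 PHz.

4.35 × 10^5 PHz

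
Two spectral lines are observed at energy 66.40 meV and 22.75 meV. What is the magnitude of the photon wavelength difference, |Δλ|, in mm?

0.0358 mm

Using λ = hc/E: λ₁ = 1.8672e-5 m, λ₂ = 5.4499e-5 m.
|Δλ| = |1.8672e-5 − 5.4499e-5| = 3.58e-5 m = 0.0358 mm.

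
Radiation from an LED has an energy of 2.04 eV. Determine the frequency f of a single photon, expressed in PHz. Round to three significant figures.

0.493 PHz

Use h = 6.62607015 × 10^-34 J·s, 1 eV = 1.602176634 × 10^-19 J.
Convert to SI: E = 2.04 eV = 3.2684 × 10^-19 J.
For a photon f = E/h, so f = 4.933 × 10^14 Hz.
Converting to PHz: f = 0.4933 PHz ≈ 0.493 PHz.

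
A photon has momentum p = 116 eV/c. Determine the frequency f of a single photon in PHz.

28.0 PHz

First convert: p = 116 eV/c = 6.1994e-26 kg·m/s.
The photon relation is f = pc/h, giving f = 2.805e16 Hz.
Converting to PHz: f = 28.05 PHz ≈ 28.0 PHz.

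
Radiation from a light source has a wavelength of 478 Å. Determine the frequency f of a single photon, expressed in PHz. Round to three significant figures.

6.27 PHz

Take c = 2.99792458·10^8 m/s.
In SI units: λ = 478 Å = 4.78·10^-8 m.
The photon relation is f = c/λ, giving f = 6.272·10^15 Hz.
Converting to PHz: f = 6.272 PHz ≈ 6.27 PHz.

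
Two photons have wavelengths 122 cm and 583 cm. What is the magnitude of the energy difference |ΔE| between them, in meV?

8.04·10^-4 meV

Using E = hc/λ: E₁ = 1.628·10^-25 J, E₂ = 3.407·10^-26 J.
|ΔE| = |1.628·10^-25 − 3.407·10^-26| = 1.29·10^-25 J = 8.04·10^-4 meV.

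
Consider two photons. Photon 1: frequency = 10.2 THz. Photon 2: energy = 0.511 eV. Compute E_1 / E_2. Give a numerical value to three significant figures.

E_1 = 6.759·10^-21 J (from frequency = 10.2 THz, via E = hf).
E_2 = 8.187·10^-20 J (from energy = 0.511 eV, via E given directly).
Ratio = 6.759·10^-21 / 8.187·10^-20 = 0.0826.

0.0826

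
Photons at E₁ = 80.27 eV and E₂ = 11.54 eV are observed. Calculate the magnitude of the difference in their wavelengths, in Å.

920 Å

Using λ = hc/E: λ₁ = 1.5446e-8 m, λ₂ = 1.0744e-7 m.
|Δλ| = |1.5446e-8 − 1.0744e-7| = 9.20e-8 m = 920 Å.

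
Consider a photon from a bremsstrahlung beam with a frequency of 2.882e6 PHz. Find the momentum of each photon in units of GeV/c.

In SI units: f = 2.882e6 PHz = 2.882e21 Hz.
Since p = hf/c for a photon, p = 6.370e-21 kg·m/s.
Converting to GeV/c: p = 0.01192 GeV/c ≈ 0.0119 GeV/c.

0.0119 GeV/c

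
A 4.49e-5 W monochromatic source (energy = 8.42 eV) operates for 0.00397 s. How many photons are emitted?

Total energy: E_total = P·t = 4.49e-5 × 0.00397 = 1.783e-7 J.
Per-photon energy: E = 1.349e-18 J.
N = E_total / E_photon = 1.32e11.

1.32e11 photons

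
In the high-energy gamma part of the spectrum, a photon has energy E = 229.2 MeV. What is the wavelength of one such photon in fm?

5.41 fm

First convert: E = 229.2 MeV = 3.6722e-11 J.
The photon relation is λ = hc/E, giving λ = 5.409e-15 m.
Converting to fm: λ = 5.409 fm ≈ 5.41 fm.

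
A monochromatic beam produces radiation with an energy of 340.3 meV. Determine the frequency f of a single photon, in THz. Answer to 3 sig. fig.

In SI units: E = 340.3 meV = 5.4522 × 10^-20 J.
Apply f = E/h: f = 8.228 × 10^13 Hz.
Converting to THz: f = 82.28 THz ≈ 82.3 THz.

82.3 THz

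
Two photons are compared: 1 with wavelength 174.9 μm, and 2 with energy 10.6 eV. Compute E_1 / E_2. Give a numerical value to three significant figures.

E_1 = 1.136e-21 J (from wavelength = 174.9 μm, via E = hc/λ).
E_2 = 1.698e-18 J (from energy = 10.6 eV, via E given directly).
Ratio = 1.136e-21 / 1.698e-18 = 6.69e-4.

6.69e-4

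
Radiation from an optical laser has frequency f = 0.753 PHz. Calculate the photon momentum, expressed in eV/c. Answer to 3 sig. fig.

3.11 eV/c

First convert: f = 0.753 PHz = 7.53 × 10^14 Hz.
The photon relation is p = hf/c, giving p = 1.664 × 10^-27 kg·m/s.
Converting to eV/c: p = 3.114 eV/c ≈ 3.11 eV/c.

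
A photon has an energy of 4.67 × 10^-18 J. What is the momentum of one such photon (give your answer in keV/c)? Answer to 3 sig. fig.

0.0291 keV/c

Use c = 2.99792458 × 10^8 m/s, 1 eV = 1.602176634 × 10^-19 J.
Apply p = E/c: p = 1.558 × 10^-26 kg·m/s.
Converting to keV/c: p = 0.02915 keV/c ≈ 0.0291 keV/c.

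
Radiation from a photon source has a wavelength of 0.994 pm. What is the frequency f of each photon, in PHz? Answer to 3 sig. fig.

3.02 × 10^5 PHz

Use c = 2.99792458 × 10^8 m/s.
Convert to SI: λ = 0.994 pm = 9.94 × 10^-13 m.
Apply f = c/λ: f = 3.016 × 10^20 Hz.
Converting to PHz: f = 301600 PHz ≈ 3.02 × 10^5 PHz.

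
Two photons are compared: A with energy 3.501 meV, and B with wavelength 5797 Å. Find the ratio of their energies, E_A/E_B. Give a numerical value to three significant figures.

E_A = 5.609 × 10^-22 J (from energy = 3.501 meV, via E given directly).
E_B = 3.427 × 10^-19 J (from wavelength = 5797 Å, via E = hc/λ).
Ratio = 5.609 × 10^-22 / 3.427 × 10^-19 = 1.64 × 10^-3.

1.64 × 10^-3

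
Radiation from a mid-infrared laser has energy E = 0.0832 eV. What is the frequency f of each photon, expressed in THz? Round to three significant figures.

20.1 THz

Take h = 6.62607015e-34 J·s, 1 eV = 1.602176634e-19 J.
Convert to SI: E = 0.0832 eV = 1.3330e-20 J.
For a photon f = E/h, so f = 2.012e13 Hz.
Converting to THz: f = 20.12 THz ≈ 20.1 THz.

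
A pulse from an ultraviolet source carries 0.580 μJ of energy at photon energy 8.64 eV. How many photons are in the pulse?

Per-photon energy: E = 1.384 × 10^-18 J (from energy = 8.64 eV).
N = E_total / E_photon = 5.80 × 10^-7 J / 1.384 × 10^-18 J = 4.19 × 10^11.

4.19 × 10^11 photons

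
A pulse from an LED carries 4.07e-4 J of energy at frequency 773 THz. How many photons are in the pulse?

Per-photon energy: E = 5.122e-19 J (from frequency = 773 THz).
N = E_total / E_photon = 4.07e-4 J / 5.122e-19 J = 7.95e14.

7.95e14 photons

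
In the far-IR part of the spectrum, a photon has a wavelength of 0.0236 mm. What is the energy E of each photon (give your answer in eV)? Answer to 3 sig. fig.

Take h = 6.62607015·10^-34 J·s, c = 2.99792458·10^8 m/s, 1 eV = 1.602176634·10^-19 J.
First convert: λ = 0.0236 mm = 2.36·10^-5 m.
The photon relation is E = hc/λ, giving E = 8.417·10^-21 J.
Converting to eV: E = 0.05254 eV ≈ 0.0525 eV.

0.0525 eV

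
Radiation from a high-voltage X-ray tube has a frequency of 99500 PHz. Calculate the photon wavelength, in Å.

0.0301 Å

(c = 2.99792458 × 10^8 m/s.)
Convert to SI: f = 99500 PHz = 9.95 × 10^19 Hz.
Apply λ = c/f: λ = 3.013 × 10^-12 m.
Converting to Å: λ = 0.03013 Å ≈ 0.0301 Å.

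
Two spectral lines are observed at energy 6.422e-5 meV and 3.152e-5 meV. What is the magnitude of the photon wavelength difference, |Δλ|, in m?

20.0 m

Using λ = hc/E: λ₁ = 19.306 m, λ₂ = 39.335 m.
|Δλ| = |19.306 − 39.335| = 20.0 m.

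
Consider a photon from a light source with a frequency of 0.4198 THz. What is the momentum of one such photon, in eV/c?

(h = 6.62607015e-34 J·s, c = 2.99792458e8 m/s, 1 eV = 1.602176634e-19 J.)
In SI units: f = 0.4198 THz = 4.198e11 Hz.
Apply p = hf/c: p = 9.278e-31 kg·m/s.
Converting to eV/c: p = 0.001736 eV/c ≈ 1.74e-3 eV/c.

1.74e-3 eV/c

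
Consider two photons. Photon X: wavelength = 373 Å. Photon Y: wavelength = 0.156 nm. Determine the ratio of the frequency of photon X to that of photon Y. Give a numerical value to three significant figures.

4.18 × 10^-3

f_X = 8.037 × 10^15 Hz (from wavelength = 373 Å, via f = c/λ).
f_Y = 1.922 × 10^18 Hz (from wavelength = 0.156 nm, via f = c/λ).
Ratio = 8.037 × 10^15 / 1.922 × 10^18 = 4.18 × 10^-3.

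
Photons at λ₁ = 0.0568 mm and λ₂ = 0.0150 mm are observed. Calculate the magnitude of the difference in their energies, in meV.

60.8 meV

Using E = hc/λ: E₁ = 3.497e-21 J, E₂ = 1.324e-20 J.
|ΔE| = |3.497e-21 − 1.324e-20| = 9.75e-21 J = 60.8 meV.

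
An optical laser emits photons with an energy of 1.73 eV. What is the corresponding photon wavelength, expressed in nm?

First convert: E = 1.73 eV = 2.7718·10^-19 J.
Since λ = hc/E for a photon, λ = 7.167·10^-7 m.
Converting to nm: λ = 716.7 nm ≈ 717 nm.

717 nm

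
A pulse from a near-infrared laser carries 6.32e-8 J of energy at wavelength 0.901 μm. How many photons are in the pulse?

Per-photon energy: E = 2.205e-19 J (from wavelength = 0.901 μm).
N = E_total / E_photon = 6.32e-8 J / 2.205e-19 J = 2.87e11.

2.87e11 photons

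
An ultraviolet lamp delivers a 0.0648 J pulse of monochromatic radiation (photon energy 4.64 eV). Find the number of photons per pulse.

8.72e16 photons

Per-photon energy: E = 7.434e-19 J (from energy = 4.64 eV).
N = E_total / E_photon = 0.0648 J / 7.434e-19 J = 8.72e16.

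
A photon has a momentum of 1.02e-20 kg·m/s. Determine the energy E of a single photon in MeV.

19.1 MeV

The photon relation is E = pc, giving E = 3.058e-12 J.
Converting to MeV: E = 19.09 MeV ≈ 19.1 MeV.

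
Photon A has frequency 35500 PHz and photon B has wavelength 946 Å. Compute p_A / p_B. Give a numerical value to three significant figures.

1.12e4

p_A = 7.846e-23 kg·m/s (from frequency = 35500 PHz, via p = hf/c).
p_B = 7.004e-27 kg·m/s (from wavelength = 946 Å, via p = h/λ).
Ratio = 7.846e-23 / 7.004e-27 = 1.12e4.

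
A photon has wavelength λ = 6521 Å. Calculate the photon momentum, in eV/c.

Use h = 6.62607015·10^-34 J·s, c = 2.99792458·10^8 m/s, 1 eV = 1.602176634·10^-19 J.
First convert: λ = 6521 Å = 6.521·10^-7 m.
The photon relation is p = h/λ, giving p = 1.016·10^-27 kg·m/s.
Converting to eV/c: p = 1.901 eV/c ≈ 1.90 eV/c.

1.90 eV/c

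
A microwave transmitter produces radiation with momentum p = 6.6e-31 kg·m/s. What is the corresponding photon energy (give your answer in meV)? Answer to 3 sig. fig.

Take c = 2.99792458e8 m/s, 1 eV = 1.602176634e-19 J.
For a photon E = pc, so E = 1.979e-22 J.
Converting to meV: E = 1.235 meV ≈ 1.23 meV.

1.23 meV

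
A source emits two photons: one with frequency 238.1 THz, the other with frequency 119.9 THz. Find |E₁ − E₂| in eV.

0.489 eV

Using E = hf: E₁ = 1.5777 × 10^-19 J, E₂ = 7.9447 × 10^-20 J.
|ΔE| = |1.5777 × 10^-19 − 7.9447 × 10^-20| = 7.83 × 10^-20 J = 0.489 eV.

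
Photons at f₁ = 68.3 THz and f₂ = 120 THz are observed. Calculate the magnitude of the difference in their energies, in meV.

Using E = hf: E₁ = 4.526·10^-20 J, E₂ = 7.951·10^-20 J.
|ΔE| = |4.526·10^-20 − 7.951·10^-20| = 3.43·10^-20 J = 214 meV.

214 meV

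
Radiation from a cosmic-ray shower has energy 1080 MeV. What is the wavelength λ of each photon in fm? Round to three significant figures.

1.15 fm

In SI units: E = 1080 MeV = 1.7304 × 10^-10 J.
Since λ = hc/E for a photon, λ = 1.148 × 10^-15 m.
Converting to fm: λ = 1.148 fm ≈ 1.15 fm.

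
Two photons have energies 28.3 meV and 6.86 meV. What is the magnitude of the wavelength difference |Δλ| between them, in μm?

137 μm

Using λ = hc/E: λ₁ = 4.381 × 10^-5 m, λ₂ = 1.807 × 10^-4 m.
|Δλ| = |4.381 × 10^-5 − 1.807 × 10^-4| = 1.37 × 10^-4 m = 137 μm.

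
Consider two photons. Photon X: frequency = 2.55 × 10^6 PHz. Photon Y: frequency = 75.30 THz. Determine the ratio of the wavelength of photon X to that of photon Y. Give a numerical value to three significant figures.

2.95 × 10^-8

λ_X = 1.176 × 10^-13 m (from frequency = 2.55 × 10^6 PHz, via λ = c/f).
λ_Y = 3.981 × 10^-6 m (from frequency = 75.30 THz, via λ = c/f).
Ratio = 1.176 × 10^-13 / 3.981 × 10^-6 = 2.95 × 10^-8.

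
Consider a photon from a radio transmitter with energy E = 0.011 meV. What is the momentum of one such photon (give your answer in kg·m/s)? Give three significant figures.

Use c = 2.99792458e8 m/s, 1 eV = 1.602176634e-19 J.
In SI units: E = 0.011 meV = 1.7624e-24 J.
The photon relation is p = E/c, giving p = 5.879e-33 kg·m/s.
So p ≈ 5.88e-33 kg·m/s.

5.88e-33 kg·m/s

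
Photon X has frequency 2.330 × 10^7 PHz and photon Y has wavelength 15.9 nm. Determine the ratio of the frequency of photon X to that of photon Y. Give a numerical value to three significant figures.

1.24 × 10^6

f_X = 2.330 × 10^22 Hz (from frequency = 2.330 × 10^7 PHz, via f given directly).
f_Y = 1.885 × 10^16 Hz (from wavelength = 15.9 nm, via f = c/λ).
Ratio = 2.330 × 10^22 / 1.885 × 10^16 = 1.24 × 10^6.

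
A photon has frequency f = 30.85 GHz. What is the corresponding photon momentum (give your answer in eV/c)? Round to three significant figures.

1.28 × 10^-4 eV/c

Take h = 6.62607015 × 10^-34 J·s, c = 2.99792458 × 10^8 m/s, 1 eV = 1.602176634 × 10^-19 J.
Convert to SI: f = 30.85 GHz = 3.085 × 10^10 Hz.
Apply p = hf/c: p = 6.819 × 10^-32 kg·m/s.
Converting to eV/c: p = 1.276 × 10^-4 eV/c ≈ 1.28 × 10^-4 eV/c.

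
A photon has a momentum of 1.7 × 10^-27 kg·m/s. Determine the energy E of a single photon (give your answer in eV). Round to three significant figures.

For a photon E = pc, so E = 5.096 × 10^-19 J.
Converting to eV: E = 3.181 eV ≈ 3.18 eV.

3.18 eV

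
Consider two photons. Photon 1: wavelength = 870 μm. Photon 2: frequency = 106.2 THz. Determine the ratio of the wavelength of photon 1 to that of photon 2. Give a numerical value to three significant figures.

λ_1 = 8.700 × 10^-4 m (from wavelength = 870 μm, via λ given directly).
λ_2 = 2.823 × 10^-6 m (from frequency = 106.2 THz, via λ = c/f).
Ratio = 8.700 × 10^-4 / 2.823 × 10^-6 = 308.

308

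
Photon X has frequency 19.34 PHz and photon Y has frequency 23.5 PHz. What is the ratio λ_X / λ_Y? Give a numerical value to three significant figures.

λ_X = 1.550 × 10^-8 m (from frequency = 19.34 PHz, via λ = c/f).
λ_Y = 1.276 × 10^-8 m (from frequency = 23.5 PHz, via λ = c/f).
Ratio = 1.550 × 10^-8 / 1.276 × 10^-8 = 1.22.

1.22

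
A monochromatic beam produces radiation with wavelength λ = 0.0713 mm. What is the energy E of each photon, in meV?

Use h = 6.62607015 × 10^-34 J·s, c = 2.99792458 × 10^8 m/s, 1 eV = 1.602176634 × 10^-19 J.
In SI units: λ = 0.0713 mm = 7.13 × 10^-5 m.
For a photon E = hc/λ, so E = 2.786 × 10^-21 J.
Converting to meV: E = 17.39 meV ≈ 17.4 meV.

17.4 meV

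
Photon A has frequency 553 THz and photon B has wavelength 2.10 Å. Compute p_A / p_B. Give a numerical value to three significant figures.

3.87e-4

p_A = 1.222e-27 kg·m/s (from frequency = 553 THz, via p = hf/c).
p_B = 3.155e-24 kg·m/s (from wavelength = 2.10 Å, via p = h/λ).
Ratio = 1.222e-27 / 3.155e-24 = 3.87e-4.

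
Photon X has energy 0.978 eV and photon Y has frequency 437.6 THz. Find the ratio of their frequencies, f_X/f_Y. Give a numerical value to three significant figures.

0.540

f_X = 2.365e14 Hz (from energy = 0.978 eV, via f = E/h).
f_Y = 4.376e14 Hz (from frequency = 437.6 THz, via f given directly).
Ratio = 2.365e14 / 4.376e14 = 0.540.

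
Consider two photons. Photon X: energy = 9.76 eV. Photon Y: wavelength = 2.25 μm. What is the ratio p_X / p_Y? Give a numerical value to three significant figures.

17.7

p_X = 5.216·10^-27 kg·m/s (from energy = 9.76 eV, via p = E/c).
p_Y = 2.945·10^-28 kg·m/s (from wavelength = 2.25 μm, via p = h/λ).
Ratio = 5.216·10^-27 / 2.945·10^-28 = 17.7.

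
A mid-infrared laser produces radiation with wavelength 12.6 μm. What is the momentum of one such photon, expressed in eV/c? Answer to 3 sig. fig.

0.0984 eV/c

In SI units: λ = 12.6 μm = 1.26·10^-5 m.
For a photon p = h/λ, so p = 5.259·10^-29 kg·m/s.
Converting to eV/c: p = 0.09840 eV/c ≈ 0.0984 eV/c.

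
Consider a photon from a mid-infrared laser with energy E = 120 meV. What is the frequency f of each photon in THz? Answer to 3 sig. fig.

Take h = 6.62607015 × 10^-34 J·s, 1 eV = 1.602176634 × 10^-19 J.
First convert: E = 120 meV = 1.9226 × 10^-20 J.
For a photon f = E/h, so f = 2.902 × 10^13 Hz.
Converting to THz: f = 29.02 THz ≈ 29.0 THz.

29.0 THz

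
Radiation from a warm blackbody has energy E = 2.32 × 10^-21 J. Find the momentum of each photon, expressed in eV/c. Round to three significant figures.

0.0145 eV/c

Take c = 2.99792458 × 10^8 m/s, 1 eV = 1.602176634 × 10^-19 J.
The photon relation is p = E/c, giving p = 7.739 × 10^-30 kg·m/s.
Converting to eV/c: p = 0.01448 eV/c ≈ 0.0145 eV/c.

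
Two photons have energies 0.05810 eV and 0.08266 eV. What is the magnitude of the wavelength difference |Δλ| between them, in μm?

Using λ = hc/E: λ₁ = 2.1340 × 10^-5 m, λ₂ = 1.4999 × 10^-5 m.
|Δλ| = |2.1340 × 10^-5 − 1.4999 × 10^-5| = 6.34 × 10^-6 m = 6.34 μm.

6.34 μm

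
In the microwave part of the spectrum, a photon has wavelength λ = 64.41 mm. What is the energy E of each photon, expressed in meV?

(h = 6.62607015e-34 J·s, c = 2.99792458e8 m/s, 1 eV = 1.602176634e-19 J.)
In SI units: λ = 64.41 mm = 0.06441 m.
Since E = hc/λ for a photon, E = 3.084e-24 J.
Converting to meV: E = 0.01925 meV ≈ 0.0192 meV.

0.0192 meV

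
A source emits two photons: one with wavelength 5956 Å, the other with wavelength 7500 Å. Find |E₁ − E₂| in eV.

0.429 eV

Using E = hc/λ: E₁ = 3.3352 × 10^-19 J, E₂ = 2.6486 × 10^-19 J.
|ΔE| = |3.3352 × 10^-19 − 2.6486 × 10^-19| = 6.87 × 10^-20 J = 0.429 eV.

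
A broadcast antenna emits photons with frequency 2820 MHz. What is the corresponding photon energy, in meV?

First convert: f = 2820 MHz = 2.82e9 Hz.
Apply E = hf: E = 1.869e-24 J.
Converting to meV: E = 0.01166 meV ≈ 0.0117 meV.

0.0117 meV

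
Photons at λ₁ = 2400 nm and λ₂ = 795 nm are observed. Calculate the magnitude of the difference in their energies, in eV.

1.04 eV

Using E = hc/λ: E₁ = 8.277 × 10^-20 J, E₂ = 2.499 × 10^-19 J.
|ΔE| = |8.277 × 10^-20 − 2.499 × 10^-19| = 1.67 × 10^-19 J = 1.04 eV.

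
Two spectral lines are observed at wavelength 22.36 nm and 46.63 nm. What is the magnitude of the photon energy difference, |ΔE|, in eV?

Using E = hc/λ: E₁ = 8.8839e-18 J, E₂ = 4.2600e-18 J.
|ΔE| = |8.8839e-18 − 4.2600e-18| = 4.62e-18 J = 28.9 eV.

28.9 eV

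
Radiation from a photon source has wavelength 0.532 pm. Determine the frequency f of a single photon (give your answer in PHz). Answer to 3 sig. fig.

First convert: λ = 0.532 pm = 5.32e-13 m.
For a photon f = c/λ, so f = 5.635e20 Hz.
Converting to PHz: f = 563500 PHz ≈ 5.64e5 PHz.

5.64e5 PHz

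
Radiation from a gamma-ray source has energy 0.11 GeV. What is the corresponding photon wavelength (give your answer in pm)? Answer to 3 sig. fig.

0.0113 pm

Convert to SI: E = 0.11 GeV = 1.7624e-11 J.
The photon relation is λ = hc/E, giving λ = 1.127e-14 m.
Converting to pm: λ = 0.01127 pm ≈ 0.0113 pm.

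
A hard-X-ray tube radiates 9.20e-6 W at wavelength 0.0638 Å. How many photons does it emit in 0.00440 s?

Total energy: E_total = P·t = 9.20e-6 × 0.00440 = 4.048e-8 J.
Per-photon energy: E = 3.114e-14 J.
N = E_total / E_photon = 1.30e6.

1.30e6 photons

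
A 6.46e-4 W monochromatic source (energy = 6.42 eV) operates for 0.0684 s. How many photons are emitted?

4.30e13 photons

Total energy: E_total = P·t = 6.46e-4 × 0.0684 = 4.419e-5 J.
Per-photon energy: E = 1.029e-18 J.
N = E_total / E_photon = 4.30e13.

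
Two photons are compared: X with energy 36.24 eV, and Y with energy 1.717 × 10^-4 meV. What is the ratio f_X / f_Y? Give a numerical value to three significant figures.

f_X = 8.763 × 10^15 Hz (from energy = 36.24 eV, via f = E/h).
f_Y = 4.152 × 10^7 Hz (from energy = 1.717 × 10^-4 meV, via f = E/h).
Ratio = 8.763 × 10^15 / 4.152 × 10^7 = 2.11 × 10^8.

2.11 × 10^8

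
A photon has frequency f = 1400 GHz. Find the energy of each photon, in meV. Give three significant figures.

Use h = 6.62607015 × 10^-34 J·s, 1 eV = 1.602176634 × 10^-19 J.
First convert: f = 1400 GHz = 1.4 × 10^12 Hz.
For a photon E = hf, so E = 9.276 × 10^-22 J.
Converting to meV: E = 5.790 meV ≈ 5.79 meV.

5.79 meV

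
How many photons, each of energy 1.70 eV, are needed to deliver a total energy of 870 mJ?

Per-photon energy: E = 2.724 × 10^-19 J (from energy = 1.70 eV).
N = E_total / E_photon = 0.870 J / 2.724 × 10^-19 J = 3.19 × 10^18.

3.19 × 10^18 photons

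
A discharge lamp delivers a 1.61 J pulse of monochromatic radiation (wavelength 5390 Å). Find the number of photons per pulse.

Per-photon energy: E = 3.685e-19 J (from wavelength = 5390 Å).
N = E_total / E_photon = 1.61 J / 3.685e-19 J = 4.37e18.

4.37e18 photons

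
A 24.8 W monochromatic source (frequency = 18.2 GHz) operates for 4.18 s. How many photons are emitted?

Total energy: E_total = P·t = 24.8 × 4.18 = 103.7 J.
Per-photon energy: E = 1.206 × 10^-23 J.
N = E_total / E_photon = 8.60 × 10^24.

8.60 × 10^24 photons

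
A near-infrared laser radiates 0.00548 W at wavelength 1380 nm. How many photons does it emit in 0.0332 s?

1.26e15 photons

Total energy: E_total = P·t = 0.00548 × 0.0332 = 1.819e-4 J.
Per-photon energy: E = 1.439e-19 J.
N = E_total / E_photon = 1.26e15.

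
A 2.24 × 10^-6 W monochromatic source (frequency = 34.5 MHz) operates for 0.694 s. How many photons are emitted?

Total energy: E_total = P·t = 2.24 × 10^-6 × 0.694 = 1.555 × 10^-6 J.
Per-photon energy: E = 2.286 × 10^-26 J.
N = E_total / E_photon = 6.80 × 10^19.

6.80 × 10^19 photons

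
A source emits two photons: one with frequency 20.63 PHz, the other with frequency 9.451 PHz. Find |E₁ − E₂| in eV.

Using E = hf: E₁ = 1.3670e-17 J, E₂ = 6.2623e-18 J.
|ΔE| = |1.3670e-17 − 6.2623e-18| = 7.41e-18 J = 46.2 eV.

46.2 eV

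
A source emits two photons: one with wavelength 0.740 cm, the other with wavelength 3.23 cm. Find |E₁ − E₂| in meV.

Using E = hc/λ: E₁ = 2.684e-23 J, E₂ = 6.150e-24 J.
|ΔE| = |2.684e-23 − 6.150e-24| = 2.07e-23 J = 0.129 meV.

0.129 meV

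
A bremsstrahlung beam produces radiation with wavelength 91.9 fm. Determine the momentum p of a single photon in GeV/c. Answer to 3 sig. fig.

Convert to SI: λ = 91.9 fm = 9.19 × 10^-14 m.
For a photon p = h/λ, so p = 7.210 × 10^-21 kg·m/s.
Converting to GeV/c: p = 0.01349 GeV/c ≈ 0.0135 GeV/c.

0.0135 GeV/c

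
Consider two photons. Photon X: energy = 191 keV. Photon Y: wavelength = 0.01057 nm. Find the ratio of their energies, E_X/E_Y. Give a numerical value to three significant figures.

E_X = 3.060·10^-14 J (from energy = 191 keV, via E given directly).
E_Y = 1.879·10^-14 J (from wavelength = 0.01057 nm, via E = hc/λ).
Ratio = 3.060·10^-14 / 1.879·10^-14 = 1.63.

1.63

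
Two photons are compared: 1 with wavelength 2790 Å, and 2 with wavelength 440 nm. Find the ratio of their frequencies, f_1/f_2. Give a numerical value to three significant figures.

1.58

f_1 = 1.075e15 Hz (from wavelength = 2790 Å, via f = c/λ).
f_2 = 6.813e14 Hz (from wavelength = 440 nm, via f = c/λ).
Ratio = 1.075e15 / 6.813e14 = 1.58.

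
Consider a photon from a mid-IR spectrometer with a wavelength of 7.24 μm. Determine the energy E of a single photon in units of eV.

0.171 eV

Take h = 6.62607015e-34 J·s, c = 2.99792458e8 m/s, 1 eV = 1.602176634e-19 J.
In SI units: λ = 7.24 μm = 7.24e-6 m.
For a photon E = hc/λ, so E = 2.744e-20 J.
Converting to eV: E = 0.1712 eV ≈ 0.171 eV.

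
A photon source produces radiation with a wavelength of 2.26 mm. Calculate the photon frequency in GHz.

133 GHz

First convert: λ = 2.26 mm = 0.00226 m.
For a photon f = c/λ, so f = 1.327·10^11 Hz.
Converting to GHz: f = 132.7 GHz ≈ 133 GHz.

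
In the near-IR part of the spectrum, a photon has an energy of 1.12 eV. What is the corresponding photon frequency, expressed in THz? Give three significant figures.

Convert to SI: E = 1.12 eV = 1.7944·10^-19 J.
Apply f = E/h: f = 2.708·10^14 Hz.
Converting to THz: f = 270.8 THz ≈ 271 THz.

271 THz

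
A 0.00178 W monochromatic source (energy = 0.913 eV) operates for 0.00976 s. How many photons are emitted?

Total energy: E_total = P·t = 0.00178 × 0.00976 = 1.737 × 10^-5 J.
Per-photon energy: E = 1.463 × 10^-19 J.
N = E_total / E_photon = 1.19 × 10^14.

1.19 × 10^14 photons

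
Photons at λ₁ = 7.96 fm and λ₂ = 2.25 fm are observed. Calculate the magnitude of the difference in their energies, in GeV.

Using E = hc/λ: E₁ = 2.496e-11 J, E₂ = 8.829e-11 J.
|ΔE| = |2.496e-11 − 8.829e-11| = 6.33e-11 J = 0.395 GeV.

0.395 GeV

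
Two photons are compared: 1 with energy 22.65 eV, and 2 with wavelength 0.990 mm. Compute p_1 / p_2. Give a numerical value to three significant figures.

1.81e4

p_1 = 1.210e-26 kg·m/s (from energy = 22.65 eV, via p = E/c).
p_2 = 6.693e-31 kg·m/s (from wavelength = 0.990 mm, via p = h/λ).
Ratio = 1.210e-26 / 6.693e-31 = 1.81e4.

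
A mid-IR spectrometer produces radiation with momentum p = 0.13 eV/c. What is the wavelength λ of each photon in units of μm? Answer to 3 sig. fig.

9.54 μm

Convert to SI: p = 0.13 eV/c = 6.9476 × 10^-29 kg·m/s.
For a photon λ = h/p, so λ = 9.537 × 10^-6 m.
Converting to μm: λ = 9.537 μm ≈ 9.54 μm.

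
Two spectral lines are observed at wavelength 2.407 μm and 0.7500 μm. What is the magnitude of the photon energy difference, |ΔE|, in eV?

Using E = hc/λ: E₁ = 8.2528 × 10^-20 J, E₂ = 2.6486 × 10^-19 J.
|ΔE| = |8.2528 × 10^-20 − 2.6486 × 10^-19| = 1.82 × 10^-19 J = 1.14 eV.

1.14 eV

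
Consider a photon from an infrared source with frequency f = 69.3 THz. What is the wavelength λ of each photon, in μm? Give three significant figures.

4.33 μm

In SI units: f = 69.3 THz = 6.93·10^13 Hz.
The photon relation is λ = c/f, giving λ = 4.326·10^-6 m.
Converting to μm: λ = 4.326 μm ≈ 4.33 μm.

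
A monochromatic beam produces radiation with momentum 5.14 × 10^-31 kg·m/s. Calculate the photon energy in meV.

0.962 meV

For a photon E = pc, so E = 1.541 × 10^-22 J.
Converting to meV: E = 0.9618 meV ≈ 0.962 meV.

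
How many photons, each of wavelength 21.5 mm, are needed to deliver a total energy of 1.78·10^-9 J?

Per-photon energy: E = 9.239·10^-24 J (from wavelength = 21.5 mm).
N = E_total / E_photon = 1.78·10^-9 J / 9.239·10^-24 J = 1.93·10^14.

1.93·10^14 photons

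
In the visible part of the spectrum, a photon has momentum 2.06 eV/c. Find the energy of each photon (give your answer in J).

3.30 × 10^-19 J

(c = 2.99792458 × 10^8 m/s, 1 eV = 1.602176634 × 10^-19 J.)
In SI units: p = 2.06 eV/c = 1.1009 × 10^-27 kg·m/s.
Apply E = pc: E = 3.300 × 10^-19 J.
So E ≈ 3.30 × 10^-19 J.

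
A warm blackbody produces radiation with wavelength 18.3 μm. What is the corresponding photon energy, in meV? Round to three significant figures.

67.8 meV

In SI units: λ = 18.3 μm = 1.83 × 10^-5 m.
The photon relation is E = hc/λ, giving E = 1.085 × 10^-20 J.
Converting to meV: E = 67.75 meV ≈ 67.8 meV.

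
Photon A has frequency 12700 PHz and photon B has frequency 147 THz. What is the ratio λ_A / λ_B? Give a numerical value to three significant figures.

λ_A = 2.361e-11 m (from frequency = 12700 PHz, via λ = c/f).
λ_B = 2.039e-6 m (from frequency = 147 THz, via λ = c/f).
Ratio = 2.361e-11 / 2.039e-6 = 1.16e-5.

1.16e-5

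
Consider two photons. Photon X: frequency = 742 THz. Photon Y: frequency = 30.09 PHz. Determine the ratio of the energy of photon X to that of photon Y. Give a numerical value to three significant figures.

E_X = 4.917e-19 J (from frequency = 742 THz, via E = hf).
E_Y = 1.994e-17 J (from frequency = 30.09 PHz, via E = hf).
Ratio = 4.917e-19 / 1.994e-17 = 0.0247.

0.0247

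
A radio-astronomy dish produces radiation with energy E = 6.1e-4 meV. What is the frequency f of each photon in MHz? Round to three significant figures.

Convert to SI: E = 6.1e-4 meV = 9.7733e-26 J.
Since f = E/h for a photon, f = 1.475e8 Hz.
Converting to MHz: f = 147.5 MHz ≈ 147 MHz.

147 MHz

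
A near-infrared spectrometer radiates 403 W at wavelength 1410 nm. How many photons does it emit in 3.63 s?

1.04e22 photons

Total energy: E_total = P·t = 403 × 3.63 = 1463 J.
Per-photon energy: E = 1.409e-19 J.
N = E_total / E_photon = 1.04e22.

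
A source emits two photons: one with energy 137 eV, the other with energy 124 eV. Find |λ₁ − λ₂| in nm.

0.949 nm

Using λ = hc/E: λ₁ = 9.050 × 10^-9 m, λ₂ = 9.999 × 10^-9 m.
|Δλ| = |9.050 × 10^-9 − 9.999 × 10^-9| = 9.49 × 10^-10 m = 0.949 nm.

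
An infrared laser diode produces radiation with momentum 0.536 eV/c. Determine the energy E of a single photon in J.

8.59 × 10^-20 J

First convert: p = 0.536 eV/c = 2.8645 × 10^-28 kg·m/s.
For a photon E = pc, so E = 8.588 × 10^-20 J.
So E ≈ 8.59 × 10^-20 J.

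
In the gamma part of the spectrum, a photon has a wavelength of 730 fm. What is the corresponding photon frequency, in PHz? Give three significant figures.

4.11 × 10^5 PHz

Use c = 2.99792458 × 10^8 m/s.
In SI units: λ = 730 fm = 7.3 × 10^-13 m.
For a photon f = c/λ, so f = 4.107 × 10^20 Hz.
Converting to PHz: f = 410700 PHz ≈ 4.11 × 10^5 PHz.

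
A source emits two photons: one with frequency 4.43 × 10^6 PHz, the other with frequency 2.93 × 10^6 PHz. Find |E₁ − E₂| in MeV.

Using E = hf: E₁ = 2.935 × 10^-12 J, E₂ = 1.941 × 10^-12 J.
|ΔE| = |2.935 × 10^-12 − 1.941 × 10^-12| = 9.94 × 10^-13 J = 6.20 MeV.

6.20 MeV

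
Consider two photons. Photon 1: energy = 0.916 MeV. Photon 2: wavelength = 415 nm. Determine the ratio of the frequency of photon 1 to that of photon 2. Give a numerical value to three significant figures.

f_1 = 2.215e20 Hz (from energy = 0.916 MeV, via f = E/h).
f_2 = 7.224e14 Hz (from wavelength = 415 nm, via f = c/λ).
Ratio = 2.215e20 / 7.224e14 = 3.07e5.

3.07e5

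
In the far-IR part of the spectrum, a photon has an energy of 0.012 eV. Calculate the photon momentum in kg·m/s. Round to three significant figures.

6.41e-30 kg·m/s

First convert: E = 0.012 eV = 1.9226e-21 J.
Apply p = E/c: p = 6.413e-30 kg·m/s.
So p ≈ 6.41e-30 kg·m/s.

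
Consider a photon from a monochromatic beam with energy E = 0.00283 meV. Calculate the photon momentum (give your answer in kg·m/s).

1.51 × 10^-33 kg·m/s

First convert: E = 0.00283 meV = 4.5342 × 10^-25 J.
For a photon p = E/c, so p = 1.512 × 10^-33 kg·m/s.
So p ≈ 1.51 × 10^-33 kg·m/s.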